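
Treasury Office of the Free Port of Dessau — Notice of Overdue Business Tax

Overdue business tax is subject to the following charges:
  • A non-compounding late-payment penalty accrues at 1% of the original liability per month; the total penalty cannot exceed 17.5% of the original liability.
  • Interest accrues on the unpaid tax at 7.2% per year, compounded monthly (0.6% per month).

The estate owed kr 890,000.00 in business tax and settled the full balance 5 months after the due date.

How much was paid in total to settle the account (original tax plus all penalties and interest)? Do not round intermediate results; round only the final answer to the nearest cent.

Penalty: 5 × 1% × kr 890,000.00 = kr 44,500.00 (below the 17.5% cap of kr 155,750.00)
Interest: kr 890,000.00 × ((1 + 0.006)^5 − 1) = kr 890,000.00 × 0.0303622… = kr 27,022.3282…
Total = kr 890,000.00 + kr 44,500.0000 + kr 27,022.3282… = kr 961,522.33

kr 961,522.33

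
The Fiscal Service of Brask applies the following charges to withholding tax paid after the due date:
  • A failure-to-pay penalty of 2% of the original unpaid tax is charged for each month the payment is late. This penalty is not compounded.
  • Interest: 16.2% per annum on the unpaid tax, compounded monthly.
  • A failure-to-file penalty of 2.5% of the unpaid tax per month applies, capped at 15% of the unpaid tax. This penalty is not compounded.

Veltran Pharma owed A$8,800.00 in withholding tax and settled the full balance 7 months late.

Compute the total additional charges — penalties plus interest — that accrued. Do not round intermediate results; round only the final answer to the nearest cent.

Failure-to-file: 7 × 2.5% × A$8,800.00 = A$1,540.00, capped at 15% × A$8,800.00 = A$1,320.00
Failure-to-pay penalty = 2% × A$8,800.00 × 7 mo = A$1,232.00
Interest (16.2%/yr ÷ 12 = 1.35%/month): A$8,800.00 × ((1 + 0.0135)^7 − 1) = A$866.0479…
Penalties + interest = A$2,552.0000 + A$866.0479… = A$3,418.05

A$3,418.05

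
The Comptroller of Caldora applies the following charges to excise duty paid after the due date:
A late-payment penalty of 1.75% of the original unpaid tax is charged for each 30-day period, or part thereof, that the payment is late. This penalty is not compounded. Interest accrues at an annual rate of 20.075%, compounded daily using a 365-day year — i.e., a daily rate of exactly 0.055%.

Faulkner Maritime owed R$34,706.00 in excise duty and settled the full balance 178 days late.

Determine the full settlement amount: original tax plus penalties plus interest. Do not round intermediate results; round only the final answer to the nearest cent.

Penalty periods: ⌈178/30⌉ = 6; penalty = 6 × 1.75% × R$34,706.00 = R$3,644.13
Interest: R$34,706.00 × ((1 + 0.00055)^178 − 1) = R$34,706.00 × 0.10282281… = R$3,568.5686…
Total = R$34,706.00 + R$3,644.1300 + R$3,568.5686… = R$41,918.70

R$41,918.70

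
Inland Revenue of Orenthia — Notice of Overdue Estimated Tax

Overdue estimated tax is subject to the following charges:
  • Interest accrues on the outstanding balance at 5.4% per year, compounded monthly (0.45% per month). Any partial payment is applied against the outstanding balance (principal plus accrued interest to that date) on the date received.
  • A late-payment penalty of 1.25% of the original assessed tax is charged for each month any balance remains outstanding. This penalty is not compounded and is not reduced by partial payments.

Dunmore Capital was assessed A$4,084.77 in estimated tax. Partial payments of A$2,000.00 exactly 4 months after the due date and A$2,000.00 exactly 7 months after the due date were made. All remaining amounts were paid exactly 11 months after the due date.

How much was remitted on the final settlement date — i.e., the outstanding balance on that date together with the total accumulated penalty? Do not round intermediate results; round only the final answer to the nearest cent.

A$753.13

Balance at month 4: A$4,084.7700 × (1 + 0.0045)^4 = A$4,158.7937…
After A$2,000.00 payment: A$4,158.7937… − A$2,000.00 = A$2,158.7937…
Balance at month 7: A$2,158.7937… × (1 + 0.0045)^3 = A$2,188.0687…
After A$2,000.00 payment: A$2,188.0687… − A$2,000.00 = A$188.0687…
Balance at month 11: A$188.0687… × (1 + 0.0045)^4 = A$191.4769…
Penalty: 11 × 1.25% × A$4,084.77 = A$561.66…
Final settlement = outstanding balance + penalty = A$191.4769… + A$561.66… = A$753.13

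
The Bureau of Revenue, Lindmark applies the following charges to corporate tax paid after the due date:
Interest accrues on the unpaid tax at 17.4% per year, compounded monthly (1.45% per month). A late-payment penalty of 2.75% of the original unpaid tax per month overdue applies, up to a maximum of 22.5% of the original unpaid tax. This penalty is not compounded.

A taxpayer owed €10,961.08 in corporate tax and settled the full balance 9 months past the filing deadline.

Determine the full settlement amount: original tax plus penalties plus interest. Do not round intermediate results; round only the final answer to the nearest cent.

Penalty (uncapped): 9 × 2.75% × €10,961.08 = €2,712.87…; cap = 22.5% × €10,961.08 = €2,466.24… → penalty = €2,466.24…
Interest: €10,961.08 × ((1 + 0.0145)^9 − 1) = €10,961.08 × 0.1383307… = €1,516.2543…
Total = €10,961.08 + €2,466.2430 + €1,516.2543… = €14,943.58

€14,943.58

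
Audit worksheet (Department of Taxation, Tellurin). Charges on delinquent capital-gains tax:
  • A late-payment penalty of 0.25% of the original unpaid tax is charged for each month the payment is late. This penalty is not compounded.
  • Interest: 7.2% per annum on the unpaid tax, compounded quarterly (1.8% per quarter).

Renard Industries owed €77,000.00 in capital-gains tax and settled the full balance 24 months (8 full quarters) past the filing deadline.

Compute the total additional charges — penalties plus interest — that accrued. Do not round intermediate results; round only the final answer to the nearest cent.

€16,432.27

Late-payment penalty = 0.25% × €77,000.00 × 24 mo = €4,620.00
Interest: €77,000.00 × ((1 + 0.018)^8 − 1) = €77,000.00 × 0.1534060… = €11,812.2656…
Penalties + interest = €4,620.0000 + €11,812.2656… = €16,432.27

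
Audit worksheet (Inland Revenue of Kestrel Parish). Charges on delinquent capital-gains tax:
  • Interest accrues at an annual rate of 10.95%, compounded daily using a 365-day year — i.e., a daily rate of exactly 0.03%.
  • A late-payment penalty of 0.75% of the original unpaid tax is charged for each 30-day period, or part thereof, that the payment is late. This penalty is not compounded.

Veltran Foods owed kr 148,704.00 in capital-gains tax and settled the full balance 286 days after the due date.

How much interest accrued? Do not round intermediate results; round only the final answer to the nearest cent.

Interest: kr 148,704.00 × ((1 + 0.0003)^286 − 1) = kr 148,704.00 × 0.08957437… = kr 13,320.0669…

kr 13,320.07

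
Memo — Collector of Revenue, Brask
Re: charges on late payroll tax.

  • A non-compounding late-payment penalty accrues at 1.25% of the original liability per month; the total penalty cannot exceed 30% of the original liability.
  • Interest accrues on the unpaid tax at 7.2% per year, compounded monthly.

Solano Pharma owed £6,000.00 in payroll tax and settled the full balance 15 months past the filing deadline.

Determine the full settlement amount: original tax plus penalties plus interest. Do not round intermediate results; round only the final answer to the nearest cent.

£7,688.28

Penalty: 15 × 1.25% × £6,000.00 = £1,125.00 (below the 30% cap of £1,800.00)
Interest (7.2%/yr ÷ 12 = 0.6%/month): £6,000.00 × ((1 + 0.006)^15 − 1) = £563.2804…
Total = £6,000.00 + £1,125.0000 + £563.2804… = £7,688.28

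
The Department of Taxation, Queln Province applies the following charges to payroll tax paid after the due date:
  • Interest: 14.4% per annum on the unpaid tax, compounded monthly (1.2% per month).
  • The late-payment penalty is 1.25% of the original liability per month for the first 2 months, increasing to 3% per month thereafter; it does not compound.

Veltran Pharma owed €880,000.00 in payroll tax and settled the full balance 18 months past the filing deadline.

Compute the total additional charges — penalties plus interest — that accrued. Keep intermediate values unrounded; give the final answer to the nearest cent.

Penalty, months 1–2: 2 × 1.25% × €880,000.00 = €22,000.00
Penalty, months 3–18: 16 × 3% × €880,000.00 = €422,400.00
Interest: €880,000.00 × ((1 + 0.012)^18 − 1) = €880,000.00 × 0.2395077… = €210,766.7661…
Penalties + interest = €444,400.0000 + €210,766.7661… = €655,166.77

€655,166.77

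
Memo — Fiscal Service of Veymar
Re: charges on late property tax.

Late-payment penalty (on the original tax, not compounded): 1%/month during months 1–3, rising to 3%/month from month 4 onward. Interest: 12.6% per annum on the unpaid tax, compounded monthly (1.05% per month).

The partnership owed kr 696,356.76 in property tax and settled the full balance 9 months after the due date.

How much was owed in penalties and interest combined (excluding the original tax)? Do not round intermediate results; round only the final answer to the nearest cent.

Penalty, months 1–3: 3 × 1% × kr 696,356.76 = kr 20,890.70…
Penalty, months 4–9: 6 × 3% × kr 696,356.76 = kr 125,344.22…
Interest: kr 696,356.76 × ((1 + 0.0105)^9 − 1) = kr 696,356.76 × 0.0985678… = kr 68,638.3457…
Penalties + interest = kr 146,234.9196 + kr 68,638.3457… = kr 214,873.27

kr 214,873.27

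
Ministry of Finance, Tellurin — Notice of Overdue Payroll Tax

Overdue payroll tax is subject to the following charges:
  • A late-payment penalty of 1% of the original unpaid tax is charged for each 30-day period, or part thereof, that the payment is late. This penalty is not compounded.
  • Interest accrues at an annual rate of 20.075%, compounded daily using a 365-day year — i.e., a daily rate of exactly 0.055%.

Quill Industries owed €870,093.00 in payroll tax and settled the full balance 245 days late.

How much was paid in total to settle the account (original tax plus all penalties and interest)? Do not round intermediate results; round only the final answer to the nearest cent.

€1,073,876.00

Penalty periods: ⌈245/30⌉ = 9; penalty = 9 × 1% × €870,093.00 = €78,308.37
Interest: €870,093.00 × ((1 + 0.00055)^245 − 1) = €870,093.00 × 0.14420830… = €125,474.6329…
Total = €870,093.00 + €78,308.3700 + €125,474.6329… = €1,073,876.00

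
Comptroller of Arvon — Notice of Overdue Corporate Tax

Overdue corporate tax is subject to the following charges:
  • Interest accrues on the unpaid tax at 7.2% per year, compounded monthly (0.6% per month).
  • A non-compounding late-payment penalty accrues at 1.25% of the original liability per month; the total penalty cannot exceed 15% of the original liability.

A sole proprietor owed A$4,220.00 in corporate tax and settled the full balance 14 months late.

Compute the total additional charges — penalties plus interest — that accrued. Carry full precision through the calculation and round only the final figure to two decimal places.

A$1,001.64

Penalty (uncapped): 14 × 1.25% × A$4,220.00 = A$738.50; cap = 15% × A$4,220.00 = A$633.00 → penalty = A$633.00
Interest: A$4,220.00 × ((1 + 0.006)^14 − 1) = A$4,220.00 × 0.0873559… = A$368.6421…
Penalties + interest = A$633.0000 + A$368.6421… = A$1,001.64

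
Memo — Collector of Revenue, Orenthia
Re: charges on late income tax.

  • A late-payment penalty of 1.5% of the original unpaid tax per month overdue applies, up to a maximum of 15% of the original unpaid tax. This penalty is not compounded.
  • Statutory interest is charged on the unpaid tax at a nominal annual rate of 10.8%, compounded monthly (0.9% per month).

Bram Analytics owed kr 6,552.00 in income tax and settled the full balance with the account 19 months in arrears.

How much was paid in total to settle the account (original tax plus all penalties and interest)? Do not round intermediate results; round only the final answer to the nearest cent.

Penalty (uncapped): 19 × 1.5% × kr 6,552.00 = kr 1,867.32; cap = 15% × kr 6,552.00 = kr 982.80 → penalty = kr 982.80
Interest: kr 6,552.00 × ((1 + 0.009)^19 − 1) = kr 6,552.00 × 0.1855835… = kr 1,215.9433…
Total = kr 6,552.00 + kr 982.8000 + kr 1,215.9433… = kr 8,750.74

kr 8,750.74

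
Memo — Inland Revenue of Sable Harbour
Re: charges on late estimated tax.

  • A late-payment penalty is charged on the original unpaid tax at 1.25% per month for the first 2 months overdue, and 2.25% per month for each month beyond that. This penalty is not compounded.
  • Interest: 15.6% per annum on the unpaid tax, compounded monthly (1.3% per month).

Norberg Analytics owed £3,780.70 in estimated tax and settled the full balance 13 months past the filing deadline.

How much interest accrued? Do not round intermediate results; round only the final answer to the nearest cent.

£691.23

Interest: £3,780.70 × ((1 + 0.013)^13 − 1) = £3,780.70 × 0.1828312… = £691.2301…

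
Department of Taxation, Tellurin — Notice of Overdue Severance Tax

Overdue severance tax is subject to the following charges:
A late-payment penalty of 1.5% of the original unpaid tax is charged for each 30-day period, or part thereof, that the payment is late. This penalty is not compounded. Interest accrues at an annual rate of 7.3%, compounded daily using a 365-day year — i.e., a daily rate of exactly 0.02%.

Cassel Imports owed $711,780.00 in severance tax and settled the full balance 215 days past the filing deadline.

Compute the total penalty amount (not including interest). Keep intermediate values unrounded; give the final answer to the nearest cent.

Penalty periods: ⌈215/30⌉ = 8; penalty = 8 × 1.5% × $711,780.00 = $85,413.60

$85,413.60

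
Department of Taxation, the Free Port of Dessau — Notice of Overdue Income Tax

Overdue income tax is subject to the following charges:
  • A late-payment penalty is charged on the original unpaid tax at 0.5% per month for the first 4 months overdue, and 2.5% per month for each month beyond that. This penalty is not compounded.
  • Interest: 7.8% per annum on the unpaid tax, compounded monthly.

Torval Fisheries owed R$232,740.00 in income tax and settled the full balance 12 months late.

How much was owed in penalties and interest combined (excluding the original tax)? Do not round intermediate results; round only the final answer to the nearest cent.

R$70,019.78

Penalty, months 1–4: 4 × 0.5% × R$232,740.00 = R$4,654.80
Penalty, months 5–12: 8 × 2.5% × R$232,740.00 = R$46,548.00
Interest (7.8%/yr ÷ 12 = 0.65%/month): R$232,740.00 × ((1 + 0.0065)^12 − 1) = R$18,816.9849…
Penalties + interest = R$51,202.8000 + R$18,816.9849… = R$70,019.78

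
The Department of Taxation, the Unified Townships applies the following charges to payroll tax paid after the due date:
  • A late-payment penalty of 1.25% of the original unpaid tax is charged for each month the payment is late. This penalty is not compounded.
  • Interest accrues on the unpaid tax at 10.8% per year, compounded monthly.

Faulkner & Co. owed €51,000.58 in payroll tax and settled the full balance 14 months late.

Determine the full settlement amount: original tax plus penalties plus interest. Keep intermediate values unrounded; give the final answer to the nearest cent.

€66,741.55

Late-payment penalty: 14 × 1.25% × €51,000.58 = €8,925.10…
Interest (10.8%/yr ÷ 12 = 0.9%/month): €51,000.58 × ((1 + 0.009)^14 − 1) = €6,815.8727…
Total = €51,000.58 + €8,925.1015 + €6,815.8727… = €66,741.55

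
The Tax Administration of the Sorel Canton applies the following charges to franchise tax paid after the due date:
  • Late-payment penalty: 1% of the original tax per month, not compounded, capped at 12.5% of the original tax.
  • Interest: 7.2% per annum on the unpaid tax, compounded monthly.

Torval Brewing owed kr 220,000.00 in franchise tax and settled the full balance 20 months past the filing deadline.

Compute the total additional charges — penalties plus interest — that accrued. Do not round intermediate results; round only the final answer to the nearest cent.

Penalty (uncapped): 20 × 1% × kr 220,000.00 = kr 44,000.00; cap = 12.5% × kr 220,000.00 = kr 27,500.00 → penalty = kr 27,500.00
Interest (7.2%/yr ÷ 12 = 0.6%/month): kr 220,000.00 × ((1 + 0.006)^20 − 1) = kr 27,960.3811…
Penalties + interest = kr 27,500.0000 + kr 27,960.3811… = kr 55,460.38

kr 55,460.38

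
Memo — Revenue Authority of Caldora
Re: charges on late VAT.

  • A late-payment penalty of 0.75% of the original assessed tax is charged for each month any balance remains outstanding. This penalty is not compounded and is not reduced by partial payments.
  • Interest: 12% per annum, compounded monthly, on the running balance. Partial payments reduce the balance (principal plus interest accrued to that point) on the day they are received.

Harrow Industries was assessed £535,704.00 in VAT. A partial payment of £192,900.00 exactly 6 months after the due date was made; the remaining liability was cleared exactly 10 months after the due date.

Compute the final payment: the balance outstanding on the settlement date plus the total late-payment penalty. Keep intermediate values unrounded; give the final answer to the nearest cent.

£431,195.78

Monthly rate = 12% ÷ 12 = 1%
Balance at month 6: £535,704.0000 × (1 + 0.01)^6 = £568,660.5908…
After £192,900.00 payment: £568,660.5908… − £192,900.00 = £375,760.5908…
Balance at month 10: £375,760.5908… × (1 + 0.01)^4 = £391,017.9775…
Penalty: 10 × 0.75% × £535,704.00 = £40,177.80
Final settlement = outstanding balance + penalty = £391,017.9775… + £40,177.80 = £431,195.78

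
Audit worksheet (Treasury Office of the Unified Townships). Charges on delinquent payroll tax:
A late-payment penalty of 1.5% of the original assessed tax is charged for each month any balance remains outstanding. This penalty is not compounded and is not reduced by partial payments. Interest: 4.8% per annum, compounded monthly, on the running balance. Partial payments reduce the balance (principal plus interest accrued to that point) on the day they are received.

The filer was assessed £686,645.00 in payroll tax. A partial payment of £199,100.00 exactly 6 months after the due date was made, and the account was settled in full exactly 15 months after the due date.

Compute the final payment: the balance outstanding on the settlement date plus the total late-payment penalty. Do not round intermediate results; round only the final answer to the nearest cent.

£677,129.27

Monthly rate = 4.8% ÷ 12 = 0.4%
Balance at month 6: £686,645.0000 × (1 + 0.004)^6 = £703,290.1563…
After £199,100.00 payment: £703,290.1563… − £199,100.00 = £504,190.1563…
Balance at month 15: £504,190.1563… × (1 + 0.004)^9 = £522,634.1424…
Penalty: 15 × 1.5% × £686,645.00 = £154,495.13…
Final settlement = outstanding balance + penalty = £522,634.1424… + £154,495.13… = £677,129.27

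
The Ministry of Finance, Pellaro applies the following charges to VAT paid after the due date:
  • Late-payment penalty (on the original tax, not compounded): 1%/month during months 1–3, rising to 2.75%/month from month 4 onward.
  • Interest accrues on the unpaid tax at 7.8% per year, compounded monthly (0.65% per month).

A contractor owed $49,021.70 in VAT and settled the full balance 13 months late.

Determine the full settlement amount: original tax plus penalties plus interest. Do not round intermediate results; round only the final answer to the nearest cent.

$68,281.12

Penalty, months 1–3: 3 × 1% × $49,021.70 = $1,470.65…
Penalty, months 4–13: 10 × 2.75% × $49,021.70 = $13,480.97…
Interest: $49,021.70 × ((1 + 0.0065)^13 − 1) = $49,021.70 × 0.0878753… = $4,307.7983…
Total = $49,021.70 + $14,951.6185 + $4,307.7983… = $68,281.12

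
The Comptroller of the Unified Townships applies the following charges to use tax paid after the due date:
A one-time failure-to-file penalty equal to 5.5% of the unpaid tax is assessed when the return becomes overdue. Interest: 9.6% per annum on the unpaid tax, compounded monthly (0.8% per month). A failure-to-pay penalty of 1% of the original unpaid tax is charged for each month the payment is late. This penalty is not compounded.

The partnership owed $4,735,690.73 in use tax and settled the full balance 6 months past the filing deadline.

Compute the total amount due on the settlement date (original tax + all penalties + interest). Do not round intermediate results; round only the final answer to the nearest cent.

$5,512,203.37

Failure-to-file penalty: 5.5% × $4,735,690.73 = $260,462.99…
Failure-to-pay penalty = 1% × $4,735,690.73 × 6 mo = $284,141.44…
Interest: $4,735,690.73 × ((1 + 0.008)^6 − 1) = $4,735,690.73 × 0.0489703… = $231,908.2035…
Total = $4,735,690.73 + $544,604.4340… + $231,908.2035… = $5,512,203.37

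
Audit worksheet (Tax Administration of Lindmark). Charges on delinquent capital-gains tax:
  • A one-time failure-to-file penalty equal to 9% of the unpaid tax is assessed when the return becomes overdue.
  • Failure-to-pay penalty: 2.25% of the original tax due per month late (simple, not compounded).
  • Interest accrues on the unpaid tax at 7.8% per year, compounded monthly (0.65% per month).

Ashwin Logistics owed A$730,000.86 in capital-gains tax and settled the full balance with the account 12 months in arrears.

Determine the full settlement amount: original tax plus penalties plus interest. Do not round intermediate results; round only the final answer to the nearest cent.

A$1,051,821.60

Failure-to-file penalty: 9% × A$730,000.86 = A$65,700.08…
Failure-to-pay penalty: 12 × 2.25% × A$730,000.86 = A$197,100.23…
Interest: A$730,000.86 × ((1 + 0.0065)^12 − 1) = A$730,000.86 × 0.0808498… = A$59,020.4311…
Total = A$730,000.86 + A$262,800.3096 + A$59,020.4311… = A$1,051,821.60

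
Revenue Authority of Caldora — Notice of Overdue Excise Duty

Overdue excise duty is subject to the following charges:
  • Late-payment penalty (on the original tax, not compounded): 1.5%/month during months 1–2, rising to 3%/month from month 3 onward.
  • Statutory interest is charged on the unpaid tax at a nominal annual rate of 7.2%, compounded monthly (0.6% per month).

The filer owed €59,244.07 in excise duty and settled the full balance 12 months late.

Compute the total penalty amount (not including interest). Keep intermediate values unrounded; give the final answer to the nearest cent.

Penalty, months 1–2: 2 × 1.5% × €59,244.07 = €1,777.32…
Penalty, months 3–12: 10 × 3% × €59,244.07 = €17,773.22…
Total penalty = €1,777.32… + €17,773.22… = €19,550.54

€19,550.54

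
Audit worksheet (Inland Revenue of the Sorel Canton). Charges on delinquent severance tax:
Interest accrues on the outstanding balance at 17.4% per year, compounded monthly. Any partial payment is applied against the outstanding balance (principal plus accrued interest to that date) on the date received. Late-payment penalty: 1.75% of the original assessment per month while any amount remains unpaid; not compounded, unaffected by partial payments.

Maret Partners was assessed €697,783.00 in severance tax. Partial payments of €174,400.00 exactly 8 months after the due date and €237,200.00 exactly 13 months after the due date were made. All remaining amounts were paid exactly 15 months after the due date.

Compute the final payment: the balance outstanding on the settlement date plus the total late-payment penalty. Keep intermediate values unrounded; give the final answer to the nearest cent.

Monthly rate = 17.4% ÷ 12 = 1.45%
Balance at month 8: €697,783.0000 × (1 + 0.0145)^8 = €782,954.9885…
After €174,400.00 payment: €782,954.9885… − €174,400.00 = €608,554.9885…
Balance at month 13: €608,554.9885… × (1 + 0.0145)^5 = €653,973.3995…
After €237,200.00 payment: €653,973.3995… − €237,200.00 = €416,773.3995…
Balance at month 15: €416,773.3995… × (1 + 0.0145)^2 = €428,947.4547…
Penalty: 15 × 1.75% × €697,783.00 = €183,168.04…
Final settlement = outstanding balance + penalty = €428,947.4547… + €183,168.04… = €612,115.49

€612,115.49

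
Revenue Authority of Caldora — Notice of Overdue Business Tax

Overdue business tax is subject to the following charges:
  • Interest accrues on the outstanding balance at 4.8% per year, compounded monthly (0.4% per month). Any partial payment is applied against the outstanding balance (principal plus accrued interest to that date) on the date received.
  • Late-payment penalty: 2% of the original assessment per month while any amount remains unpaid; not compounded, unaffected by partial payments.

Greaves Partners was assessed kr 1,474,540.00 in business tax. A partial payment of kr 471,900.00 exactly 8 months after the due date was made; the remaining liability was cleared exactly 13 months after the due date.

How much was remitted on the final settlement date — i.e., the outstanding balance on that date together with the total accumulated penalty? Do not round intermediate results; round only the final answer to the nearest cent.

Balance at month 8: kr 1,474,540.0000 × (1 + 0.004)^8 = kr 1,522,391.1852…
After kr 471,900.00 payment: kr 1,522,391.1852… − kr 471,900.00 = kr 1,050,491.1852…
Balance at month 13: kr 1,050,491.1852… × (1 + 0.004)^5 = kr 1,071,669.7611…
Penalty: 13 × 2% × kr 1,474,540.00 = kr 383,380.40
Final settlement = outstanding balance + penalty = kr 1,071,669.7611… + kr 383,380.40 = kr 1,455,050.16

kr 1,455,050.16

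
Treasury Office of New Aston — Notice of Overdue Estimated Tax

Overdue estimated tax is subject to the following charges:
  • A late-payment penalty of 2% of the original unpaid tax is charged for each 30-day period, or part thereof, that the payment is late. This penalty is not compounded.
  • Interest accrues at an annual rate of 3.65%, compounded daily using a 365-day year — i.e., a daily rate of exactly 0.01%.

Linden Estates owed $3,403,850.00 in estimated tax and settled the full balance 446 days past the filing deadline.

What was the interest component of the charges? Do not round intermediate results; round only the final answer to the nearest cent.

Interest: $3,403,850.00 × ((1 + 0.0001)^446 − 1) = $3,403,850.00 × 0.04560720… = $155,240.0707…

$155,240.07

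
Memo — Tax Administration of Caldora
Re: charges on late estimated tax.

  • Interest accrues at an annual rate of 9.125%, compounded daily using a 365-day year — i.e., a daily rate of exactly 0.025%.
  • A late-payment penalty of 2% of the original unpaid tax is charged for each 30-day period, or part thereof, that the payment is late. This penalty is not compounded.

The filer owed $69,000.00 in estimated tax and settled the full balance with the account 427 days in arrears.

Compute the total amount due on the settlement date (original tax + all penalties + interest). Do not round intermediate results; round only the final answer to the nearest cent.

$97,472.24

Penalty periods: ⌈427/30⌉ = 15; penalty = 15 × 2% × $69,000.00 = $20,700.00
Interest: $69,000.00 × ((1 + 0.00025)^427 − 1) = $69,000.00 × 0.11264121… = $7,772.2436…
Total = $69,000.00 + $20,700.0000 + $7,772.2436… = $97,472.24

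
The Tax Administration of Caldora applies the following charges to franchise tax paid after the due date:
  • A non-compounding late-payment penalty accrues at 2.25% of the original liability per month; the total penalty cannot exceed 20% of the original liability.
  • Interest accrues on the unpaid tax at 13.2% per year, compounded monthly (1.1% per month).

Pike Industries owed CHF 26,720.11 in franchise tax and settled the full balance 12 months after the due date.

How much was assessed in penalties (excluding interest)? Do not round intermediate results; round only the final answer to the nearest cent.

Penalty (uncapped): 12 × 2.25% × CHF 26,720.11 = CHF 7,214.43…; cap = 20% × CHF 26,720.11 = CHF 5,344.02… → penalty = CHF 5,344.02…

CHF 5,344.02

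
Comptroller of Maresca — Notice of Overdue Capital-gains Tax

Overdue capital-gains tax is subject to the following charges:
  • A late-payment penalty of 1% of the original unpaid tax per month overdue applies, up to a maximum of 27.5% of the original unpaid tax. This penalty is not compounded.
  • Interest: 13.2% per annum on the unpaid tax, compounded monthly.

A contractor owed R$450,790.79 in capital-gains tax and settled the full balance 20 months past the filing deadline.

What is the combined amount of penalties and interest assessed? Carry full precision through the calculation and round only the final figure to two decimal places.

Penalty: 20 × 1% × R$450,790.79 = R$90,158.16… (below the 27.5% cap of R$123,967.47…)
Interest (13.2%/yr ÷ 12 = 1.1%/month): R$450,790.79 × ((1 + 0.011)^20 − 1) = R$110,254.7913…
Penalties + interest = R$90,158.1580 + R$110,254.7913… = R$200,412.95

R$200,412.95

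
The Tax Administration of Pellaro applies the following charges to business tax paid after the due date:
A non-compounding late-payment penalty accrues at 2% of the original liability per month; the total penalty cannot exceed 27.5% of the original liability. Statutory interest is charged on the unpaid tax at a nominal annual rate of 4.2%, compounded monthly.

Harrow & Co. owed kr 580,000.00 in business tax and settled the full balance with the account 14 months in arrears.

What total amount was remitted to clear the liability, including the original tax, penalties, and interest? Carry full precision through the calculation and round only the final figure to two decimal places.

kr 768,575.69

Penalty (uncapped): 14 × 2% × kr 580,000.00 = kr 162,400.00; cap = 27.5% × kr 580,000.00 = kr 159,500.00 → penalty = kr 159,500.00
Interest (4.2%/yr ÷ 12 = 0.35%/month): kr 580,000.00 × ((1 + 0.0035)^14 − 1) = kr 29,075.6945…
Total = kr 580,000.00 + kr 159,500.0000 + kr 29,075.6945… = kr 768,575.69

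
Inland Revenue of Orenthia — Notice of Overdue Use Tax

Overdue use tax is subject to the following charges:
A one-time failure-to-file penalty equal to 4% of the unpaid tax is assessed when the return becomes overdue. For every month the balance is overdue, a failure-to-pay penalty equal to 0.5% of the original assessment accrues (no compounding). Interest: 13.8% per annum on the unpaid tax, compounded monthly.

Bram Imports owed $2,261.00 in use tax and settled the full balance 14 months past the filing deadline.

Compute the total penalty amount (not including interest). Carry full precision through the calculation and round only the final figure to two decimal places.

Failure-to-file penalty: 4% × $2,261.00 = $90.44
Failure-to-pay penalty = 0.5% × $2,261.00 × 14 mo = $158.27
Total penalty = $90.44 + $158.27 = $248.71

$248.71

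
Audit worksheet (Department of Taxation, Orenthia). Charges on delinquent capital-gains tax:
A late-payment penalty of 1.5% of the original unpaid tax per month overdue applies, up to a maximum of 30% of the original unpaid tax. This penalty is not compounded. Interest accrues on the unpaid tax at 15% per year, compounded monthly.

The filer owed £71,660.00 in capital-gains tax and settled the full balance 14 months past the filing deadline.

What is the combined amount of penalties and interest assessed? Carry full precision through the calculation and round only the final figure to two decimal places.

£28,660.76

Penalty: 14 × 1.5% × £71,660.00 = £15,048.60 (below the 30% cap of £21,498.00)
Interest (15%/yr ÷ 12 = 1.25%/month): £71,660.00 × ((1 + 0.0125)^14 − 1) = £13,612.1573…
Penalties + interest = £15,048.6000 + £13,612.1573… = £28,660.76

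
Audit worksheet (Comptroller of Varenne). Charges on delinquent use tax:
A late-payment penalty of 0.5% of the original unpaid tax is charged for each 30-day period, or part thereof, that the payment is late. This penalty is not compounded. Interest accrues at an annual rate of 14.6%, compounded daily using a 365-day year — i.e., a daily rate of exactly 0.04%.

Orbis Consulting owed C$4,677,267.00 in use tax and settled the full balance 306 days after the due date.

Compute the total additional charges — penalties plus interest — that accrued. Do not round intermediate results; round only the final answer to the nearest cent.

C$866,128.98

Penalty periods: ⌈306/30⌉ = 11; penalty = 11 × 0.5% × C$4,677,267.00 = C$257,249.69…
Interest: C$4,677,267.00 × ((1 + 0.0004)^306 − 1) = C$4,677,267.00 × 0.13017843… = C$608,879.2938…
Penalties + interest = C$257,249.6850 + C$608,879.2938… = C$866,128.98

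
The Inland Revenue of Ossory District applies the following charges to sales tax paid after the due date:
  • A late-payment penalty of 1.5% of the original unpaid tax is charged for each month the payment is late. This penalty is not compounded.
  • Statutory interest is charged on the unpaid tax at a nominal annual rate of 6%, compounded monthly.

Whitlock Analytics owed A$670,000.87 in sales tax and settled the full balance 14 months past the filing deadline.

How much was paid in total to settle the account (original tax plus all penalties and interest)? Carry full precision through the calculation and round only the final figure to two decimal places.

Late-payment penalty: 14 × 1.5% × A$670,000.87 = A$140,700.18…
Interest (6%/yr ÷ 12 = 0.5%/month): A$670,000.87 × ((1 + 0.005)^14 − 1) = A$48,455.2213…
Total = A$670,000.87 + A$140,700.1827 + A$48,455.2213… = A$859,156.27

A$859,156.27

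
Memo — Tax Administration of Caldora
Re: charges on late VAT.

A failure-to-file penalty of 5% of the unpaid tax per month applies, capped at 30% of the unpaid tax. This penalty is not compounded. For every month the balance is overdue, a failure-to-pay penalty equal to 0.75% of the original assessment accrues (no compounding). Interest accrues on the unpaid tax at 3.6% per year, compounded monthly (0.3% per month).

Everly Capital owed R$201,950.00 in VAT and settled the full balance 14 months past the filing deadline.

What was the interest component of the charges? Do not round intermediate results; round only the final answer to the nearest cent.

Interest: R$201,950.00 × ((1 + 0.003)^14 − 1) = R$201,950.00 × 0.0428289… = R$8,649.2983…

R$8,649.30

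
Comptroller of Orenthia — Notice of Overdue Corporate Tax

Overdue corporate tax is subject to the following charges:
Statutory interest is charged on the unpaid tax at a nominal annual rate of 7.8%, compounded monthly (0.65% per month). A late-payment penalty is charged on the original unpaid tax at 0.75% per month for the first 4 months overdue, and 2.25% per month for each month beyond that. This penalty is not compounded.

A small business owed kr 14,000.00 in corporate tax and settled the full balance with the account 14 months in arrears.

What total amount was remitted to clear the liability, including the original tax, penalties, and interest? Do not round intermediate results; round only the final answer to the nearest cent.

Penalty, months 1–4: 4 × 0.75% × kr 14,000.00 = kr 420.00
Penalty, months 5–14: 10 × 2.25% × kr 14,000.00 = kr 3,150.00
Interest: kr 14,000.00 × ((1 + 0.0065)^14 − 1) = kr 14,000.00 × 0.0949465… = kr 1,329.2513…
Total = kr 14,000.00 + kr 3,570.0000 + kr 1,329.2513… = kr 18,899.25

kr 18,899.25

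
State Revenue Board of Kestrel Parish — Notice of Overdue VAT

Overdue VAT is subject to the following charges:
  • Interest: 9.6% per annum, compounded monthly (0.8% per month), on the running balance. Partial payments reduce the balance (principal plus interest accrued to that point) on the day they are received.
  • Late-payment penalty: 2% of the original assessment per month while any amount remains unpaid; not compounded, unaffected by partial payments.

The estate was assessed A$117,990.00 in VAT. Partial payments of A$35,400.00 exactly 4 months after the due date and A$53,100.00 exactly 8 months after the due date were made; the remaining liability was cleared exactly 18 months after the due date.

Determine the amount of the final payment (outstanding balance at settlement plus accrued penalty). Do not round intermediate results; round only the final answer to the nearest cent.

Balance at month 4: A$117,990.0000 × (1 + 0.008)^4 = A$121,811.2303…
After A$35,400.00 payment: A$121,811.2303… − A$35,400.00 = A$86,411.2303…
Balance at month 8: A$86,411.2303… × (1 + 0.008)^4 = A$89,209.7489…
After A$53,100.00 payment: A$89,209.7489… − A$53,100.00 = A$36,109.7489…
Balance at month 18: A$36,109.7489… × (1 + 0.008)^10 = A$39,104.7748…
Penalty: 18 × 2% × A$117,990.00 = A$42,476.40
Final settlement = outstanding balance + penalty = A$39,104.7748… + A$42,476.40 = A$81,581.17

A$81,581.17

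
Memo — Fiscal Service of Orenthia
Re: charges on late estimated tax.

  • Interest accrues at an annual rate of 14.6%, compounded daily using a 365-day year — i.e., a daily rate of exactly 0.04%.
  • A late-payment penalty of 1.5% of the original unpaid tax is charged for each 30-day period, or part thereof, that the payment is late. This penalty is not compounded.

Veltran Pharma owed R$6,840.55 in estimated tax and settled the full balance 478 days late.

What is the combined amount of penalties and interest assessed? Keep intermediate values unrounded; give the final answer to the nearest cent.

R$3,082.73

Penalty periods: ⌈478/30⌉ = 16; penalty = 16 × 1.5% × R$6,840.55 = R$1,641.73…
Interest: R$6,840.55 × ((1 + 0.0004)^478 − 1) = R$6,840.55 × 0.21065528… = R$1,440.9980…
Penalties + interest = R$1,641.7320 + R$1,440.9980… = R$3,082.73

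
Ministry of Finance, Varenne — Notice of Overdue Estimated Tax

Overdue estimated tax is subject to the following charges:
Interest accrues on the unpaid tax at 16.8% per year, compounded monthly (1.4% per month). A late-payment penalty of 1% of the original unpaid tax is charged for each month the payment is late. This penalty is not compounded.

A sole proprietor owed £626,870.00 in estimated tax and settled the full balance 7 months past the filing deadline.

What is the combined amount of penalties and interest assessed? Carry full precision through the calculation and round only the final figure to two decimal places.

Late-payment penalty: 7 × 1% × £626,870.00 = £43,880.90
Interest: £626,870.00 × ((1 + 0.014)^7 − 1) = £626,870.00 × 0.1022134… = £64,074.5115…
Penalties + interest = £43,880.9000 + £64,074.5115… = £107,955.41

£107,955.41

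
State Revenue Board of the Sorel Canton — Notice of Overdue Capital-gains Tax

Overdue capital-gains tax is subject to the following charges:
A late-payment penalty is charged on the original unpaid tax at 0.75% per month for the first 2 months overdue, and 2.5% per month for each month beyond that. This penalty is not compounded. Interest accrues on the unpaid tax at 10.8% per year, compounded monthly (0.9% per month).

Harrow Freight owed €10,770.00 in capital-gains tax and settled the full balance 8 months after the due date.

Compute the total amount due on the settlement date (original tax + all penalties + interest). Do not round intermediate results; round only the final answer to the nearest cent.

€13,347.36

Penalty, months 1–2: 2 × 0.75% × €10,770.00 = €161.55
Penalty, months 3–8: 6 × 2.5% × €10,770.00 = €1,615.50
Interest: €10,770.00 × ((1 + 0.009)^8 − 1) = €10,770.00 × 0.0743093… = €800.3110…
Total = €10,770.00 + €1,777.0500 + €800.3110… = €13,347.36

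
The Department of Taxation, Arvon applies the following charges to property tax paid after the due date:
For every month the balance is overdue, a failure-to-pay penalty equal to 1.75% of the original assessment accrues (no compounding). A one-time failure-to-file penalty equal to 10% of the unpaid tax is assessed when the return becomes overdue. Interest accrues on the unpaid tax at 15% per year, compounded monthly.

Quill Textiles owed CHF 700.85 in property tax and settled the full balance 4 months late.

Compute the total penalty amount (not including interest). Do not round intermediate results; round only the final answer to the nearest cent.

CHF 119.14

Failure-to-file penalty: 10% × CHF 700.85 = CHF 70.09…
Failure-to-pay penalty = 1.75% × CHF 700.85 × 4 mo = CHF 49.06…
Total penalty = CHF 70.09… + CHF 49.06… = CHF 119.14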